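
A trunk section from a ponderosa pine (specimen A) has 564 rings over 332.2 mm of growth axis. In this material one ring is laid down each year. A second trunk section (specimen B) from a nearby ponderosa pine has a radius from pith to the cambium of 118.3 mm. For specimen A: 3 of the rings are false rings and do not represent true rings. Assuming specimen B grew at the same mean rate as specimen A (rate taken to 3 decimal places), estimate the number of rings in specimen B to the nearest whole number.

200 rings

Specimen A: true ring count = 564 − 3 = 561.
A: Extension rate ≈ 332.2 / 561 = 0.592 mm/year.
Specimen B: 118.3 mm / 0.592 mm per year = 199.83 years ≈ 200 rings.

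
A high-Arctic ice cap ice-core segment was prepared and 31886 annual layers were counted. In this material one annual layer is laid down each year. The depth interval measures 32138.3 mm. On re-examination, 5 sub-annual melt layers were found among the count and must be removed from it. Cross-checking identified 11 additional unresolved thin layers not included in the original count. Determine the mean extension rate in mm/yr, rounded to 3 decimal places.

1.008 mm/yr

Correcting the raw count gives 31886 − 5 + 11 = 31892 true annual layers.
32138.3 mm over 31892 years gives 32138.3 / 31892 ≈ 1.008 mm/yr.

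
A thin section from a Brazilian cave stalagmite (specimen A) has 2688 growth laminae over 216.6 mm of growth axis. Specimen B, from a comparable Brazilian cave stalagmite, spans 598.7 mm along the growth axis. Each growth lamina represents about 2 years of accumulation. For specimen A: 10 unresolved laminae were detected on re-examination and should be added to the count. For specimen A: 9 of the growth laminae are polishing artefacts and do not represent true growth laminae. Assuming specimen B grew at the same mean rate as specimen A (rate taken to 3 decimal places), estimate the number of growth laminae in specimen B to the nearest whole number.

Specimen A: adjusted count: 2688 − 9 + 10 = 2689 growth laminae.
Specimen A: at 2 years per growth lamina, 2689 × 2 = 5378 years.
A: 216.6 mm over 5378 years gives 216.6 / 5378 ≈ 0.040 mm per year.
B spans 598.7 / 0.040 = 14967.50 years; at 2 years per growth lamina that is 14967.50 / 2 ≈ 7484 growth laminae.

7484 growth laminae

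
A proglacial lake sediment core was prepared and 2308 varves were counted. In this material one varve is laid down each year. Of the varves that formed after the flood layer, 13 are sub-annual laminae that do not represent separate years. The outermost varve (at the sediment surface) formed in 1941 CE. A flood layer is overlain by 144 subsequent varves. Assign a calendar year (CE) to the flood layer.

There are 144 varves younger than the flood layer.
Removing the 13 false varves leaves 144 − 13 = 131 true varves beyond the flood layer.
Counting back 131 years from 1941 CE places the flood layer in 1941 − 131 = 1810 CE.

1810 CE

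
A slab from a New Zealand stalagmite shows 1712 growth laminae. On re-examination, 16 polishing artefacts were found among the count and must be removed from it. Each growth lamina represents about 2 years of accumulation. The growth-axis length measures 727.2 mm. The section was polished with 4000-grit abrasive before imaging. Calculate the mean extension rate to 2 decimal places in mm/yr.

True growth lamina count = 1712 − 16 = 1696.
At 2 years per growth lamina, 1696 × 2 = 3392 years.
Mean rate = 727.2 mm / 3392 years ≈ 0.21 mm/yr.

0.21 mm/yr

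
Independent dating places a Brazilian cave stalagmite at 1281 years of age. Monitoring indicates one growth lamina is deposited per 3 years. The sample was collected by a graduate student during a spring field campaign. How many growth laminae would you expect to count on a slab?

One growth lamina every 3 years means 1281 / 3 = 427 growth laminae.
So 427 growth laminae should be present.

427 growth laminae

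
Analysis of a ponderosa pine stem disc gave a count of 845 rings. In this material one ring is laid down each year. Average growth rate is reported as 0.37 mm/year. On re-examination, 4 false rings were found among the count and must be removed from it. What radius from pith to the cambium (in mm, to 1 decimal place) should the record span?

True ring count = 845 − 4 = 841.
Length ≈ 0.37 × 841 = 311.2 mm.

311.2 mm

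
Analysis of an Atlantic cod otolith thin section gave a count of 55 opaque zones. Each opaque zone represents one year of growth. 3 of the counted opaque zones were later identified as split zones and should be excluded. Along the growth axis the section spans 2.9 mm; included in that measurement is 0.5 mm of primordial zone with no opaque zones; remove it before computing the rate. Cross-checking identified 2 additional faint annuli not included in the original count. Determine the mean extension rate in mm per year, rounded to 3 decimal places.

0.044 mm per year

Adjusted count: 55 − 3 + 2 = 54 opaque zones.
Net length = 2.9 − 0.5 = 2.4 mm.
2.4 mm over 54 years gives 2.4 / 54 ≈ 0.044 mm per year.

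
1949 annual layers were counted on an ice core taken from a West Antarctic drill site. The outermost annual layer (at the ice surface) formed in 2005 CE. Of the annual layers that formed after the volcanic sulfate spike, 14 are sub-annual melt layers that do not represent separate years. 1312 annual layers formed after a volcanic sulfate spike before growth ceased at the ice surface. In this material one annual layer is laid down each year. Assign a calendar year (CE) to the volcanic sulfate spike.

707 CE

There are 1312 annual layers younger than the volcanic sulfate spike.
Removing the 14 false annual layers leaves 1312 − 14 = 1298 true annual layers beyond the volcanic sulfate spike.
2005 − 1298 = 707 CE.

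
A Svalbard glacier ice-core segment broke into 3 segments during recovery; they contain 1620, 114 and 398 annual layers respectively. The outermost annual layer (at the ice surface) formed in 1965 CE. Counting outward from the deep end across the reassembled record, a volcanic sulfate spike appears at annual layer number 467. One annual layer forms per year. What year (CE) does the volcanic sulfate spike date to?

Total annual layers = 1620 + 114 + 398 = 2132.
The volcanic sulfate spike sits at annual layer 467 from the deep end, so 2132 − 467 = 1665 annual layers formed after it.
The annual layer at the ice surface is 1965 CE, so the volcanic sulfate spike dates to 1965 − 1665 = 300 CE.

300 CE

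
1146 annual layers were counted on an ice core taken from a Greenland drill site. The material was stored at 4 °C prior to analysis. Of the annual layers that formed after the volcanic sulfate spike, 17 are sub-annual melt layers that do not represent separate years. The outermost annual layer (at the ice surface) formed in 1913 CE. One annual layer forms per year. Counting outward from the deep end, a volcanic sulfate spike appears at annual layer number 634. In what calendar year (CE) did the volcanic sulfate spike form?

Between annual layer 634 and the ice surface there are 1146 − 634 = 512 annual layers.
512 − 17 false = 495 true annual layers after the volcanic sulfate spike.
Counting back 495 years from 1913 CE places the volcanic sulfate spike in 1913 − 495 = 1418 CE.

1418 CE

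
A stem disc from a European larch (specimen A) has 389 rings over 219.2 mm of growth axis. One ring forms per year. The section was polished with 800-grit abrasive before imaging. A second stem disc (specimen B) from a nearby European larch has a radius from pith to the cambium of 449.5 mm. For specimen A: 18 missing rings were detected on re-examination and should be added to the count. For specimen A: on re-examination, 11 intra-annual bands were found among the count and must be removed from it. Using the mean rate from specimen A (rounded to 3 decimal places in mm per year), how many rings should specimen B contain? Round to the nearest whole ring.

Specimen A: true ring count = 389 − 11 + 18 = 396.
A: 219.2 mm over 396 years gives 219.2 / 396 ≈ 0.554 mm per year.
Specimen B: 449.5 mm / 0.554 mm per year = 811.37 years ≈ 811 rings.

811 rings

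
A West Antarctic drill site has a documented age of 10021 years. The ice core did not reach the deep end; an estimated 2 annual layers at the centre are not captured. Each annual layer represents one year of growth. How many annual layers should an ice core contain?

One annual layer per year gives 10021 annual layers over 10021 years.
Less the 2 uncaptured annual layers: 10021 − 2 = 10019.

10019 annual layers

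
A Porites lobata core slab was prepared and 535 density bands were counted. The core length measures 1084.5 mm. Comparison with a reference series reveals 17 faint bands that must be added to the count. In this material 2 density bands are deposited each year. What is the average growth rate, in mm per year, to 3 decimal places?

3.929 mm per year

Adjusted count: 535 + 17 = 552 density bands.
With 2 density bands per year, 552 / 2 = 276 years.
Mean rate = 1084.5 mm / 276 years ≈ 3.929 mm per year.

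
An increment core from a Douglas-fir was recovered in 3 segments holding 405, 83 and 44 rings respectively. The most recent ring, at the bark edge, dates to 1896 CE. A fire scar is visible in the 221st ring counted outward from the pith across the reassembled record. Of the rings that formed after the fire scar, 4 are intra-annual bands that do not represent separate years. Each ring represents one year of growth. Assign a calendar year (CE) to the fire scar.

1589 CE

Total rings = 405 + 83 + 44 = 532.
Between ring 221 and the bark edge there are 532 − 221 = 311 rings.
Removing the 4 false rings leaves 311 − 4 = 307 true rings beyond the fire scar.
Counting back 307 years from 1896 CE places the fire scar in 1896 − 307 = 1589 CE.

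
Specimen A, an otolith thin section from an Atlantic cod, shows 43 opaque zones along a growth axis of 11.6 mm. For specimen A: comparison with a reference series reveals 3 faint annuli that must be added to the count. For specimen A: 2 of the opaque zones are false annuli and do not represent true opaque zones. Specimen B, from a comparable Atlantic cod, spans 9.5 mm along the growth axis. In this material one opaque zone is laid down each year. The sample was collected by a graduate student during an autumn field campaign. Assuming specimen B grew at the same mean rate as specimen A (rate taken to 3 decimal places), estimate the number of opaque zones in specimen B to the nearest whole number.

Specimen A: correcting the raw count gives 43 − 2 + 3 = 44 true opaque zones.
A: Extension rate ≈ 11.6 / 44 = 0.264 mm/year.
B spans 9.5 / 0.264 = 35.98 years ≈ 36 opaque zones.

36 opaque zones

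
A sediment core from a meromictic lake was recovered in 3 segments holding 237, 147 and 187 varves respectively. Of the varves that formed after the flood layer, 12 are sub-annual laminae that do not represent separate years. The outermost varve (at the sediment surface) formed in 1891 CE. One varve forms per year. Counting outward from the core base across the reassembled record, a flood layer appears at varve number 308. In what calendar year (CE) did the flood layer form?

Total varves = 237 + 147 + 187 = 571.
Between varve 308 and the sediment surface there are 571 − 308 = 263 varves.
Removing the 12 false varves leaves 263 − 12 = 251 true varves beyond the flood layer.
1891 − 251 = 1640 CE.

1640 CE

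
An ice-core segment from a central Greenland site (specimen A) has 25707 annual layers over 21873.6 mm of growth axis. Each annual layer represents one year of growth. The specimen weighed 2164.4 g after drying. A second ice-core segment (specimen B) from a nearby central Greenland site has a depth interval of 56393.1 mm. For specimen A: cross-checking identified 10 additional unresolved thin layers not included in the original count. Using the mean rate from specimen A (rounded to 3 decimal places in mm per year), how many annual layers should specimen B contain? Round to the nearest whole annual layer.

Specimen A: adjusted count: 25707 + 10 = 25717 annual layers.
A: Extension rate ≈ 21873.6 / 25717 = 0.851 mm/yr.
For B, 56393.1 / 0.851 = 66266.86 years ≈ 66267 annual layers.

66267 annual layers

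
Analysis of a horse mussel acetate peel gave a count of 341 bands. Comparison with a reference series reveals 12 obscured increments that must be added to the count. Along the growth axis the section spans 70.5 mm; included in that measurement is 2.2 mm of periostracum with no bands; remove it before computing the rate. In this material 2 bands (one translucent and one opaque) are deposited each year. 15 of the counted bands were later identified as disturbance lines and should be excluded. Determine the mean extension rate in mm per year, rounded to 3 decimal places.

0.404 mm per year

After corrections the count is 341 − 15 + 12 = 338 bands.
338 bands at 2 per year is 338 / 2 = 169 years.
Removing the 2.2 mm offcut leaves 70.5 − 2.2 = 68.3 mm.
Extension rate ≈ 68.3 / 169 = 0.404 mm per year.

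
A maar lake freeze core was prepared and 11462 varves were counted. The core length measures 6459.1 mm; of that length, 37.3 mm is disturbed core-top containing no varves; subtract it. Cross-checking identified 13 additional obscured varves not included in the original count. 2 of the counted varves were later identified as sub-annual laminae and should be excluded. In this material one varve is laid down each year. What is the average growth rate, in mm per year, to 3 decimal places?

0.560 mm per year

After corrections the count is 11462 − 2 + 13 = 11473 varves.
Net length = 6459.1 − 37.3 = 6421.8 mm.
6421.8 mm over 11473 years gives 6421.8 / 11473 ≈ 0.560 mm per year.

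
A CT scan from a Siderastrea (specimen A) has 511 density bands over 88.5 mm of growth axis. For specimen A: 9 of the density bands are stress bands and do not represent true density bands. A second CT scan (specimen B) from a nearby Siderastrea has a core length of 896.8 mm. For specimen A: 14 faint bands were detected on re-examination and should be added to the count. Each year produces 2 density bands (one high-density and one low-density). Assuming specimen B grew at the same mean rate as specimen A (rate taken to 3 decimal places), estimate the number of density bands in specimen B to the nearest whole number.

5229 density bands

Specimen A: after corrections the count is 511 − 9 + 14 = 516 density bands.
Specimen A: dividing by 2 density bands per year: 516 / 2 = 258 years.
A: Extension rate ≈ 88.5 / 258 = 0.343 mm/year.
B spans 896.8 / 0.343 = 2614.58 years; at 2 density bands per year that is 2614.58 × 2 ≈ 5229 density bands.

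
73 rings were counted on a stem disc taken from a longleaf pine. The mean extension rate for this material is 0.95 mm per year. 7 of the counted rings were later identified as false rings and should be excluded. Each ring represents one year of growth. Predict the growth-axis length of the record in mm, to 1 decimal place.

62.7 mm

True ring count = 73 − 7 = 66.
Length ≈ 0.95 × 66 = 62.7 mm.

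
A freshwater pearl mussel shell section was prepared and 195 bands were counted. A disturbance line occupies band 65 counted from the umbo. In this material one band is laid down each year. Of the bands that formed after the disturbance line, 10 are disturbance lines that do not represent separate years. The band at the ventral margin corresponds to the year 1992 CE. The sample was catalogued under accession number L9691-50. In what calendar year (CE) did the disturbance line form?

195 − 65 = 130 bands lie beyond the disturbance line toward the ventral margin.
130 − 10 false = 120 true bands after the disturbance line.
The band at the ventral margin is 1992 CE, so the disturbance line dates to 1992 − 120 = 1872 CE.

1872 CE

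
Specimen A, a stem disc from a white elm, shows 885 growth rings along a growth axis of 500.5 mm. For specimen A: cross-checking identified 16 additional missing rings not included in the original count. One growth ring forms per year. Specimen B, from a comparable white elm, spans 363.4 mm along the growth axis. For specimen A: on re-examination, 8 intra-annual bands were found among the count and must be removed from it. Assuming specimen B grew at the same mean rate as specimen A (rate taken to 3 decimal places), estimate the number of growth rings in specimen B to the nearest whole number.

649 growth rings

Specimen A: adjusted count: 885 − 8 + 16 = 893 growth rings.
A: Extension rate ≈ 500.5 / 893 = 0.560 mm/yr.
B spans 363.4 / 0.560 = 648.93 years ≈ 649 growth rings.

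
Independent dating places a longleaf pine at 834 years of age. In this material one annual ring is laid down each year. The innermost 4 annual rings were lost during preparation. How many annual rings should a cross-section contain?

Expected annual rings over 834 years: 834.
Subtracting the 4 annual rings not captured gives 834 − 4 = 830 annual rings in the record.

830 annual rings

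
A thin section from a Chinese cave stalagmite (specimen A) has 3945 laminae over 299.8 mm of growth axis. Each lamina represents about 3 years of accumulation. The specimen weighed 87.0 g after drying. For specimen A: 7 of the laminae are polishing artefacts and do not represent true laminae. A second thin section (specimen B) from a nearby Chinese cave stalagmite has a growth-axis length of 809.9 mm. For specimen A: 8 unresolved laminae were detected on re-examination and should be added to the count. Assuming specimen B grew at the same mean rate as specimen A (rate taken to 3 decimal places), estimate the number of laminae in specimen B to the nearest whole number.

Specimen A: correcting the raw count gives 3945 − 7 + 8 = 3946 true laminae.
Specimen A: 3946 laminae at 3 years each span 3946 × 3 = 11838 years.
A: 299.8 mm over 11838 years gives 299.8 / 11838 ≈ 0.025 mm/yr.
B spans 809.9 / 0.025 = 32396.00 years; at 3 years per lamina that is 32396.00 / 3 ≈ 10799 laminae.

10799 laminae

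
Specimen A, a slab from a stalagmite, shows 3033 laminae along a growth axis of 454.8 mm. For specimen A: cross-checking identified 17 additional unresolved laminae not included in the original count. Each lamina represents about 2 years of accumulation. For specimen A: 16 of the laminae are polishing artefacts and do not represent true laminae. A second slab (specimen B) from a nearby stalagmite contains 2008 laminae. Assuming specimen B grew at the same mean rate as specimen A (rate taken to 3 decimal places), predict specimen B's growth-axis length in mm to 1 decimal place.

Specimen A: correcting the raw count gives 3033 − 16 + 17 = 3034 true laminae.
Specimen A: at 2 years per lamina, 3034 × 2 = 6068 years.
A: 454.8 mm over 6068 years gives 454.8 / 6068 ≈ 0.075 mm per year.
Specimen B: 2008 laminae at 2 years each span 2008 × 2 = 4016 years. B's length ≈ 0.075 × 4016 = 301.2 mm.

301.2 mm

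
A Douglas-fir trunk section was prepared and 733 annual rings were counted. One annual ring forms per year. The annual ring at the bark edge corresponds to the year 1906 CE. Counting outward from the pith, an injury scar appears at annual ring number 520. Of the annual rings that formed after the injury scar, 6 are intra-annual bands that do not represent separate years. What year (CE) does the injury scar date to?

1699 CE

733 − 520 = 213 annual rings lie beyond the injury scar toward the bark edge.
213 − 6 false = 207 true annual rings after the injury scar.
The annual ring at the bark edge is 1906 CE, so the injury scar dates to 1906 − 207 = 1699 CE.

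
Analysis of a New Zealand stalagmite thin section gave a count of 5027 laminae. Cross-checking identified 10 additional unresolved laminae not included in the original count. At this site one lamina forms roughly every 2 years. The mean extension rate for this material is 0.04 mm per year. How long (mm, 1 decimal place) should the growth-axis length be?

Adjusted count: 5027 + 10 = 5037 laminae.
Multiplying by 2 years per lamina: 5037 × 2 = 10074 years.
Length ≈ 0.04 × 10074 = 403.0 mm.

403.0 mm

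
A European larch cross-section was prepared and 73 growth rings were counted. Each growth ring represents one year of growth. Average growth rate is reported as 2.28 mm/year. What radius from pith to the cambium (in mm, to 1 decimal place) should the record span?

The record spans 73 years at 2.28 mm per year.
Length ≈ 2.28 × 73 = 166.4 mm.

166.4 mm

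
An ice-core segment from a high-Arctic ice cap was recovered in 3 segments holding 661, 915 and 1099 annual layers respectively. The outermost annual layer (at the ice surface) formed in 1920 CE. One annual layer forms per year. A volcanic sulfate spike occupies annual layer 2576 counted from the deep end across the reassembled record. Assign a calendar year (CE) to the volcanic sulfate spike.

Total annual layers = 661 + 915 + 1099 = 2675.
Between annual layer 2576 and the ice surface there are 2675 − 2576 = 99 annual layers.
1920 − 99 = 1821 CE.

1821 CE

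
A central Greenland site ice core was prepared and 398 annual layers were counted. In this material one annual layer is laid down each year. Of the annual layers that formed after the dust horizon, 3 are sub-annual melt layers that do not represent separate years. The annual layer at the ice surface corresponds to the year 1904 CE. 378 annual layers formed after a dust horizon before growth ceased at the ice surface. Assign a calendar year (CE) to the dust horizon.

1529 CE

378 annual layers formed after the dust horizon.
Removing the 3 false annual layers leaves 378 − 3 = 375 true annual layers beyond the dust horizon.
Counting back 375 years from 1904 CE places the dust horizon in 1904 − 375 = 1529 CE.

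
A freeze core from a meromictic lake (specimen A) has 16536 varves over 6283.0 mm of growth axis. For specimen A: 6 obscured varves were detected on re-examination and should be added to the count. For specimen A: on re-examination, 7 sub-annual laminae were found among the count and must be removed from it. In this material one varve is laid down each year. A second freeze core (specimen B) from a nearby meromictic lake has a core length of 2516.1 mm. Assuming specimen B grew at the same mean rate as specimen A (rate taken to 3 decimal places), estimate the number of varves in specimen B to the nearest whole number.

6621 varves

Specimen A: correcting the raw count gives 16536 − 7 + 6 = 16535 true varves.
A: Mean rate = 6283.0 mm / 16535 years ≈ 0.380 mm per year.
For B, 2516.1 / 0.380 = 6621.32 years ≈ 6621 varves.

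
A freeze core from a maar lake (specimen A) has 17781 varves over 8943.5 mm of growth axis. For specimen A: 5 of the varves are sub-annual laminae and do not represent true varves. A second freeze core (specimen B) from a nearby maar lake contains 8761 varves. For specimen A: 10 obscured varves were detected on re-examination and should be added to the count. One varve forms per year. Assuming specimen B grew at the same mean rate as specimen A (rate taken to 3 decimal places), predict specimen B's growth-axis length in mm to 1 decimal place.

Specimen A: adjusted count: 17781 − 5 + 10 = 17786 varves.
A: Extension rate ≈ 8943.5 / 17786 = 0.503 mm/year.
Length of B = 0.503 × 8761 = 4406.8 mm.

4406.8 mm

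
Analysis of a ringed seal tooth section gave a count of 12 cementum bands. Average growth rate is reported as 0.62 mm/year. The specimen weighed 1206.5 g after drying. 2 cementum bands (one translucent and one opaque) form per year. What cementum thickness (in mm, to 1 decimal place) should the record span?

3.7 mm

With 2 cementum bands per year, 12 / 2 = 6 years.
Predicted length = 0.62 mm/year × 6 years = 3.7 mm.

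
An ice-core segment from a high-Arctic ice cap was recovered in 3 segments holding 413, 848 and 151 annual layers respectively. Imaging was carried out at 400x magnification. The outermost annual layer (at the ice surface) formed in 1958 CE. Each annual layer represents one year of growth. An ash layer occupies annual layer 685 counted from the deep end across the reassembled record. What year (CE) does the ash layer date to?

1231 CE

Total annual layers = 413 + 848 + 151 = 1412.
1412 − 685 = 727 annual layers lie beyond the ash layer toward the ice surface.
The annual layer at the ice surface is 1958 CE, so the ash layer dates to 1958 − 727 = 1231 CE.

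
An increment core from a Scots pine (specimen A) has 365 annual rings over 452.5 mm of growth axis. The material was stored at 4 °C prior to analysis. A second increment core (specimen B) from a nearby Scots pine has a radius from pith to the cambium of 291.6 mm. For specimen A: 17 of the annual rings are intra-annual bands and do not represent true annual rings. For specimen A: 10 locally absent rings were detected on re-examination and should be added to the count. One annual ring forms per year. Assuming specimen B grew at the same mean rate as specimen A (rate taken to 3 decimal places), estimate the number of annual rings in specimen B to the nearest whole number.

Specimen A: adjusted count: 365 − 17 + 10 = 358 annual rings.
A: Mean rate = 452.5 mm / 358 years ≈ 1.264 mm/yr.
For B, 291.6 / 1.264 = 230.70 years ≈ 231 annual rings.

231 annual rings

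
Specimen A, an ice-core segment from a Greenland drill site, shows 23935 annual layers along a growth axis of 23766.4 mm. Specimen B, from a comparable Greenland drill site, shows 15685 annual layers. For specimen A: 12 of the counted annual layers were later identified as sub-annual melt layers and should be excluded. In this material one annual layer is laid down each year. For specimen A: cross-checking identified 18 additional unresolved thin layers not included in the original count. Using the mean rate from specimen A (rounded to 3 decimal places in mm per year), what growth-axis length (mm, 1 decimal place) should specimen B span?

Specimen A: true annual layer count = 23935 − 12 + 18 = 23941.
A: 23766.4 mm over 23941 years gives 23766.4 / 23941 ≈ 0.993 mm/yr.
Length of B = 0.993 × 15685 = 15575.2 mm.

15575.2 mm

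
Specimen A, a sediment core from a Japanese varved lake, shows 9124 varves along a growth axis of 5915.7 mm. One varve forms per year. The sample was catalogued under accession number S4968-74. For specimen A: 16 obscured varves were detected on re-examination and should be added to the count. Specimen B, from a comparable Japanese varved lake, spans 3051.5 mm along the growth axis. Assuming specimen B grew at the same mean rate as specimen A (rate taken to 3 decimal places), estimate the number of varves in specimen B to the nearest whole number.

Specimen A: correcting the raw count gives 9124 + 16 = 9140 true varves.
A: Mean rate = 5915.7 mm / 9140 years ≈ 0.647 mm/yr.
For B, 3051.5 / 0.647 = 4716.38 years ≈ 4716 varves.

4716 varves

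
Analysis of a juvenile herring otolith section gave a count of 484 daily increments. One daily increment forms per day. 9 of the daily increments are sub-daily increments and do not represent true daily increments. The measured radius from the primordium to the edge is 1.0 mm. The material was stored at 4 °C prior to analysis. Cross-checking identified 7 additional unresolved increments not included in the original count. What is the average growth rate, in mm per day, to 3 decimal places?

0.002 mm per day

Adjusted count: 484 − 9 + 7 = 482 daily increments.
1.0 mm over 482 days gives 1.0 / 482 ≈ 0.002 mm per day.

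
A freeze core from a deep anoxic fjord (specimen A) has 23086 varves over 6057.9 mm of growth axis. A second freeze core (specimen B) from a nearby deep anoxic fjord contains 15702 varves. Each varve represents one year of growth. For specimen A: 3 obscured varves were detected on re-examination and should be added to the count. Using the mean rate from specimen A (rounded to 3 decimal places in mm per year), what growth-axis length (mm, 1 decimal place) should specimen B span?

Specimen A: correcting the raw count gives 23086 + 3 = 23089 true varves.
A: Extension rate ≈ 6057.9 / 23089 = 0.262 mm/yr.
B's length ≈ 0.262 × 15702 = 4113.9 mm.

4113.9 mm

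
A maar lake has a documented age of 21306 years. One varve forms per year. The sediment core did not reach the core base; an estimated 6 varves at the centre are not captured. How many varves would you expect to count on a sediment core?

21300 varves

One varve per year gives 21306 varves over 21306 years.
Less the 6 uncaptured varves: 21306 − 6 = 21300.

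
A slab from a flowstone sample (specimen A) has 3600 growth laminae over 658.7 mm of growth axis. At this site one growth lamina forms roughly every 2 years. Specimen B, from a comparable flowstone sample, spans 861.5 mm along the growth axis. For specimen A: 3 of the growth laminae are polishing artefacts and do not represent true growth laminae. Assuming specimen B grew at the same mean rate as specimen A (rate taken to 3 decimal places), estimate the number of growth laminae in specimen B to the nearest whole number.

Specimen A: after corrections the count is 3600 − 3 = 3597 growth laminae.
Specimen A: multiplying by 2 years per growth lamina: 3597 × 2 = 7194 years.
A: Extension rate ≈ 658.7 / 7194 = 0.092 mm/yr.
For B, 861.5 / 0.092 = 9364.13 years; at 2 years per growth lamina that is 9364.13 / 2 ≈ 4682 growth laminae.

4682 growth laminae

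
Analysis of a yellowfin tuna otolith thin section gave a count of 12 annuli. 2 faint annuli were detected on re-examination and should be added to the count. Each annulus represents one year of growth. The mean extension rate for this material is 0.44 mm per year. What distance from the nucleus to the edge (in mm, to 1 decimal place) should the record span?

Correcting the raw count gives 12 + 2 = 14 true annuli.
14 years at 0.44 mm/year gives 0.44 × 14 = 6.2 mm.

6.2 mm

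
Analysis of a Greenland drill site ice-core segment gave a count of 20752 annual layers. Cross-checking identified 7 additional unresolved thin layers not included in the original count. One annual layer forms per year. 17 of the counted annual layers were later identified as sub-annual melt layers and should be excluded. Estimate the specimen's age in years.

20742 yr

True annual layer count = 20752 − 17 + 7 = 20742.
At one annual layer per year, that is 20742 years.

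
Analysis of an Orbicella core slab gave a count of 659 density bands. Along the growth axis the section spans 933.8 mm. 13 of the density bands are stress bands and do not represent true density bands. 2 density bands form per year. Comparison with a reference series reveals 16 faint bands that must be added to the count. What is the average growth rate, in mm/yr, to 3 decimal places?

2.821 mm/yr

After corrections the count is 659 − 13 + 16 = 662 density bands.
662 density bands at 2 per year is 662 / 2 = 331 years.
933.8 mm over 331 years gives 933.8 / 331 ≈ 2.821 mm/yr.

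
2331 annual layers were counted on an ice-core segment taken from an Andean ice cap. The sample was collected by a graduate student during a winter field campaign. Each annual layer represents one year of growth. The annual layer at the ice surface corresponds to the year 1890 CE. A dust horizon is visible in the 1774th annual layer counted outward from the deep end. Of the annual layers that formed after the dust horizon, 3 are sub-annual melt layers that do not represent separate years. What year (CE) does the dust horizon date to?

1336 CE

Between annual layer 1774 and the ice surface there are 2331 − 1774 = 557 annual layers.
Excluding 3 false annual layers: 557 − 3 = 554.
Counting back 554 years from 1890 CE places the dust horizon in 1890 − 554 = 1336 CE.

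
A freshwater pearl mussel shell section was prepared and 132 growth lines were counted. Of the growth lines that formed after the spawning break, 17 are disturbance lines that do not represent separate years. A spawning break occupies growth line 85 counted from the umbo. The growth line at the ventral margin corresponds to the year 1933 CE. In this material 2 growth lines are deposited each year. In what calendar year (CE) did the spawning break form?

1918 CE

132 − 85 = 47 growth lines lie beyond the spawning break toward the ventral margin.
Excluding 17 false growth lines: 47 − 17 = 30.
Dividing by 2 growth lines per year: 30 / 2 = 15 years.
Counting back 15 years from 1933 CE places the spawning break in 1933 − 15 = 1918 CE.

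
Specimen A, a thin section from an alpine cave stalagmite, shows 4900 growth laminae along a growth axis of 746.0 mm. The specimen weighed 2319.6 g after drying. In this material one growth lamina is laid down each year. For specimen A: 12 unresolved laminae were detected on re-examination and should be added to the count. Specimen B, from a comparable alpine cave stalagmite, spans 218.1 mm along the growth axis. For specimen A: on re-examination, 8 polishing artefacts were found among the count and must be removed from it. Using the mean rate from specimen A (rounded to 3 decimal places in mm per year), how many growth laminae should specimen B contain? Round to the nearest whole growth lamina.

1435 growth laminae

Specimen A: adjusted count: 4900 − 8 + 12 = 4904 growth laminae.
A: Mean rate = 746.0 mm / 4904 years ≈ 0.152 mm/yr.
Specimen B: 218.1 mm / 0.152 mm per year = 1434.87 years ≈ 1435 growth laminae.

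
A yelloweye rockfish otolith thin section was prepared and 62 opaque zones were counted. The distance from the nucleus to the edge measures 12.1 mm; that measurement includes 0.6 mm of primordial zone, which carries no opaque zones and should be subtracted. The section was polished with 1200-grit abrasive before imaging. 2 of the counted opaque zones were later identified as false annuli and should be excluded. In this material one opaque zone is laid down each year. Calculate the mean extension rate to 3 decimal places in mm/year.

0.192 mm/year

Correcting the raw count gives 62 − 2 = 60 true opaque zones.
The growth record spans 12.1 − 0.6 = 11.5 mm.
Mean rate = 11.5 mm / 60 years ≈ 0.192 mm/year.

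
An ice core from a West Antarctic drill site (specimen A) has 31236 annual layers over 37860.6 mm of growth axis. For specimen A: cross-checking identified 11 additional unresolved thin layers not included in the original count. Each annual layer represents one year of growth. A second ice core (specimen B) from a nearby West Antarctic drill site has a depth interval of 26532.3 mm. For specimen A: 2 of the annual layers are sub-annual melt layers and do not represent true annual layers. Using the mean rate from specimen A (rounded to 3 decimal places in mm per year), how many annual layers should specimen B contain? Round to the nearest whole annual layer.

21891 annual layers

Specimen A: after corrections the count is 31236 − 2 + 11 = 31245 annual layers.
A: 37860.6 mm over 31245 years gives 37860.6 / 31245 ≈ 1.212 mm per year.
Specimen B: 26532.3 mm / 1.212 mm per year = 21891.34 years ≈ 21891 annual layers.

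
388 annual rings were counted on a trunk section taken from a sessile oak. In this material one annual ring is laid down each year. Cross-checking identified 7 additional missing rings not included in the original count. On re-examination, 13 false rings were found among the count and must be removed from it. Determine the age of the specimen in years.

Correcting the raw count gives 388 − 13 + 7 = 382 true annual rings.
With a one-to-one annual ring periodicity this is 382 years.

382 years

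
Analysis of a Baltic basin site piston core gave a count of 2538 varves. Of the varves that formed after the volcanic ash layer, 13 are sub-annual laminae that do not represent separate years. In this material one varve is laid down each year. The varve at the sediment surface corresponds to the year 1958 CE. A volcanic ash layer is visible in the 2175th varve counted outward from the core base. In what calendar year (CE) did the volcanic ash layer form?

1608 CE

The volcanic ash layer sits at varve 2175 from the core base, so 2538 − 2175 = 363 varves formed after it.
Excluding 13 false varves: 363 − 13 = 350.
The varve at the sediment surface is 1958 CE, so the volcanic ash layer dates to 1958 − 350 = 1608 CE.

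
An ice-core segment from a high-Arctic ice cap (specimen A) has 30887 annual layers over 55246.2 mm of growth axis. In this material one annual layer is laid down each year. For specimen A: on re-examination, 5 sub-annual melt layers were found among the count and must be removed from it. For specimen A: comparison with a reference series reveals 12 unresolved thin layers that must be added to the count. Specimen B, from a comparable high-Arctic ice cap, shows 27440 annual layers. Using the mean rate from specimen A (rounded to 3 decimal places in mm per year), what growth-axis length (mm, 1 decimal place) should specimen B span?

49062.7 mm

Specimen A: adjusted count: 30887 − 5 + 12 = 30894 annual layers.
A: Extension rate ≈ 55246.2 / 30894 = 1.788 mm/yr.
For B, 1.788 mm/year × 27440 years = 49062.7 mm.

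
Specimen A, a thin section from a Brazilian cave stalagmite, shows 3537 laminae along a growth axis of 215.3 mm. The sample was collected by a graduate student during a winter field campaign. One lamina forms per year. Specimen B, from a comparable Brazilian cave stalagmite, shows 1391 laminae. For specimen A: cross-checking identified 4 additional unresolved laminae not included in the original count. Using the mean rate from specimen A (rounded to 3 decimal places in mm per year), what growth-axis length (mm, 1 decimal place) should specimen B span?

Specimen A: correcting the raw count gives 3537 + 4 = 3541 true laminae.
A: Mean rate = 215.3 mm / 3541 years ≈ 0.061 mm/year.
For B, 0.061 mm/year × 1391 years = 84.9 mm.

84.9 mm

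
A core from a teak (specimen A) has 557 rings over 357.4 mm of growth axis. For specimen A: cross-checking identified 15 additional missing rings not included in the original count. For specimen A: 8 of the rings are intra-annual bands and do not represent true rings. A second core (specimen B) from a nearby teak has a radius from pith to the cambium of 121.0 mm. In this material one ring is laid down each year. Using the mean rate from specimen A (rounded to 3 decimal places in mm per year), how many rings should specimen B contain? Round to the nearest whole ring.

191 rings

Specimen A: correcting the raw count gives 557 − 8 + 15 = 564 true rings.
A: 357.4 mm over 564 years gives 357.4 / 564 ≈ 0.634 mm/year.
For B, 121.0 / 0.634 = 190.85 years ≈ 191 rings.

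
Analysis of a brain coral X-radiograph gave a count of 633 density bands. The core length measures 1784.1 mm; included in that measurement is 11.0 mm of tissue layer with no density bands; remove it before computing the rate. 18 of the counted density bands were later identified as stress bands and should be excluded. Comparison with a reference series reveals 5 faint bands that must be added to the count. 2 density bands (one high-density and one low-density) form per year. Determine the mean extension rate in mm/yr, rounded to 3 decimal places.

5.720 mm/yr

After corrections the count is 633 − 18 + 5 = 620 density bands.
Dividing by 2 density bands per year: 620 / 2 = 310 years.
Removing the 11.0 mm offcut leaves 1784.1 − 11.0 = 1773.1 mm.
1773.1 mm over 310 years gives 1773.1 / 310 ≈ 5.720 mm/yr.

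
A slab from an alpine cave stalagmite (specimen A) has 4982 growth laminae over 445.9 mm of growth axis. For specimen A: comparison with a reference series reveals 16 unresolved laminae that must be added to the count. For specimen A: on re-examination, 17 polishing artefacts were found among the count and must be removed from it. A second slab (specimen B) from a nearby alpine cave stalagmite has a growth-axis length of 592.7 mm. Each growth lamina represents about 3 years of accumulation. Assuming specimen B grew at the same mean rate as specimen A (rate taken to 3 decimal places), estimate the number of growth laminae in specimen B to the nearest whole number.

Specimen A: after corrections the count is 4982 − 17 + 16 = 4981 growth laminae.
Specimen A: multiplying by 3 years per growth lamina: 4981 × 3 = 14943 years.
A: Mean rate = 445.9 mm / 14943 years ≈ 0.030 mm per year.
Specimen B: 592.7 mm / 0.030 mm per year = 19756.67 years; at 3 years per growth lamina that is 19756.67 / 3 ≈ 6586 growth laminae.

6586 growth laminae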